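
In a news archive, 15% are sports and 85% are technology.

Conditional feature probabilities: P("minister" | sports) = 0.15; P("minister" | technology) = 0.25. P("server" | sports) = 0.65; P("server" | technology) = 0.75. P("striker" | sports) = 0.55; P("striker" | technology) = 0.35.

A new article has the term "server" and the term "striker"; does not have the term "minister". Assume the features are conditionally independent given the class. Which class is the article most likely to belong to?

sports: 0.15 × (1−0.15) × 0.65 × 0.55 = 0.04558125
technology: 0.85 × (1−0.25) × 0.75 × 0.35 = 0.16734375
Highest score → technology.

technology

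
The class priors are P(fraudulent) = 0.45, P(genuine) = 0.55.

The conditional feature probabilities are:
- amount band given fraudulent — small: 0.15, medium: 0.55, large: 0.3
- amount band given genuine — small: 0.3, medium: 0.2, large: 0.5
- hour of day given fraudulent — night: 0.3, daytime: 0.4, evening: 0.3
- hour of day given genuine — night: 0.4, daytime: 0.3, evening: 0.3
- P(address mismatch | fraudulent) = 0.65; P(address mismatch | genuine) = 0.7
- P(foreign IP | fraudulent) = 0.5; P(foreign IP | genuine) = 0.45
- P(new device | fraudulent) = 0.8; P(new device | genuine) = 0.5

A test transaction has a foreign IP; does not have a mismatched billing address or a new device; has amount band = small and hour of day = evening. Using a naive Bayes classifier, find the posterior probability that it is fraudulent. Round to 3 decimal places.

0.175

fraudulent: 0.45 × 0.15 × 0.3 × (1−0.65) × 0.5 × (1−0.8) = 0.00070875
genuine: 0.55 × 0.3 × 0.3 × (1−0.7) × 0.45 × (1−0.5) = 0.00334125
P(fraudulent | x) = 0.00070875 / 0.00405 ≈ 0.175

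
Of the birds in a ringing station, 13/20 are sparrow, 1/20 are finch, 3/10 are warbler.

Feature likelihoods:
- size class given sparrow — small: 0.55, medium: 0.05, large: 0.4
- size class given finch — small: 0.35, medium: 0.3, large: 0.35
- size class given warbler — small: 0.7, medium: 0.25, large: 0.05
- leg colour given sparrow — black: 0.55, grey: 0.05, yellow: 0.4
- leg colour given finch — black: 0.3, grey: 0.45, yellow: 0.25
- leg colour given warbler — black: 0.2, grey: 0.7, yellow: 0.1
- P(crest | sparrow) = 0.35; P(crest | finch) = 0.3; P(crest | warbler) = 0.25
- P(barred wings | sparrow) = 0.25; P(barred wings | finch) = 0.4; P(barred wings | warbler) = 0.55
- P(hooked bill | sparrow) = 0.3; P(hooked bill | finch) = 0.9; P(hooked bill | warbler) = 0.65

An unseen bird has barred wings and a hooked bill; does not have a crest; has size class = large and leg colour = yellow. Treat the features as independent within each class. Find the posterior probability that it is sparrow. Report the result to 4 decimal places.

0.7711

sparrow: 0.65 × 0.4 × 0.4 × (1−0.35) × 0.25 × 0.3 = 0.00507
finch: 0.05 × 0.35 × 0.25 × (1−0.3) × 0.4 × 0.9 = 0.0011025
warbler: 0.3 × 0.05 × 0.1 × (1−0.25) × 0.55 × 0.65 = 0.0004021875
P(sparrow | x) = 0.00507 / 0.0065746875 ≈ 0.7711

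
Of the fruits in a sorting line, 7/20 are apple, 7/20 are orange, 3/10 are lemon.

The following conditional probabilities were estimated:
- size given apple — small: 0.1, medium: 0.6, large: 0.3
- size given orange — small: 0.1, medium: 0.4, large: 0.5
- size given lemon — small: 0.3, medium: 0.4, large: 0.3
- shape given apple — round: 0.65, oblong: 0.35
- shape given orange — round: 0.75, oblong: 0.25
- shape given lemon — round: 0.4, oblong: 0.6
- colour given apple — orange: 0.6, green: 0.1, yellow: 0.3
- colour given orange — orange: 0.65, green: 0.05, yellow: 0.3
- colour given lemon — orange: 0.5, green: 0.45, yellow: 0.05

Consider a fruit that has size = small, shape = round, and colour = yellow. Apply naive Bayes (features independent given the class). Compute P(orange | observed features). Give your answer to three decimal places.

apple: 0.35 × 0.1 × 0.65 × 0.3 = 0.006825
orange: 0.35 × 0.1 × 0.75 × 0.3 = 0.007875
lemon: 0.3 × 0.3 × 0.4 × 0.05 = 0.0018
P(orange | x) = 0.007875 / 0.0165 ≈ 0.477

0.477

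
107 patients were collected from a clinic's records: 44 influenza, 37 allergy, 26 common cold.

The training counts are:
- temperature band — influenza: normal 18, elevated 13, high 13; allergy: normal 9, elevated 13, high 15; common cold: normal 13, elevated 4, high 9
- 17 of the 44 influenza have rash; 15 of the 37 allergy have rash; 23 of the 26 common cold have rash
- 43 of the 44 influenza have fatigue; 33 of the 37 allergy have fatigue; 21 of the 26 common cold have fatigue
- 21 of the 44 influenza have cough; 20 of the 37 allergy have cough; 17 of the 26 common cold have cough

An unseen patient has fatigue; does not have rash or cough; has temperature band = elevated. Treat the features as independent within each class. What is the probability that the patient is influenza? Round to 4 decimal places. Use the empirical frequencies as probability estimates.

0.5528

influenza: (44/107) × (13/44) × (27/44) × (43/44) × (23/44) ≈ 0.0380857
allergy: (37/107) × (13/37) × (22/37) × (33/37) × (17/37) ≈ 0.0296033
common cold: (26/107) × (4/26) × (3/26) × (21/26) × (9/26) ≈ 0.00120598
P(influenza | x) = 0.0380857 / 0.06889498 ≈ 0.5528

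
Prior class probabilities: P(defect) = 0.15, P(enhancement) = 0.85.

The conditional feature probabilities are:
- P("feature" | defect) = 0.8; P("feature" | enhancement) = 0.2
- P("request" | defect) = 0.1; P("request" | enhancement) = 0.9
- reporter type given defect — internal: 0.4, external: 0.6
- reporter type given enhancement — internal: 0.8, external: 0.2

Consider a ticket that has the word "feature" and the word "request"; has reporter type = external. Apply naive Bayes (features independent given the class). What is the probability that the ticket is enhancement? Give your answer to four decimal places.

defect: 0.15 × 0.8 × 0.1 × 0.6 = 0.0072
enhancement: 0.85 × 0.2 × 0.9 × 0.2 = 0.0306
P(enhancement | x) = 0.0306 / 0.0378 ≈ 0.8095

0.8095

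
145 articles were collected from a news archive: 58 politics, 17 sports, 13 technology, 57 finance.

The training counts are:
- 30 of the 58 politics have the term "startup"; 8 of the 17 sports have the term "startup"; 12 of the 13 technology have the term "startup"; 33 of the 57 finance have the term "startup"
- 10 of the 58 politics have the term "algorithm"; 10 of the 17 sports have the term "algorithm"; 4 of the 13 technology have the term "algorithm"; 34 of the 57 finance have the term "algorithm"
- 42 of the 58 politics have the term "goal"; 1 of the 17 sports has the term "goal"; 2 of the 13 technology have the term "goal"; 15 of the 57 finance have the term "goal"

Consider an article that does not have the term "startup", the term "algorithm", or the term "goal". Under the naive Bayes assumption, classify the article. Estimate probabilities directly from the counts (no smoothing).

finance

politics: (58/145) × (28/58) × (48/58) × (16/58) ≈ 0.0440854
sports: (17/145) × (9/17) × (7/17) × (16/17) ≈ 0.0240544
technology: (13/145) × (1/13) × (9/13) × (11/13) ≈ 0.00403999
finance: (57/145) × (24/57) × (23/57) × (42/57) ≈ 0.049212
Highest score → finance.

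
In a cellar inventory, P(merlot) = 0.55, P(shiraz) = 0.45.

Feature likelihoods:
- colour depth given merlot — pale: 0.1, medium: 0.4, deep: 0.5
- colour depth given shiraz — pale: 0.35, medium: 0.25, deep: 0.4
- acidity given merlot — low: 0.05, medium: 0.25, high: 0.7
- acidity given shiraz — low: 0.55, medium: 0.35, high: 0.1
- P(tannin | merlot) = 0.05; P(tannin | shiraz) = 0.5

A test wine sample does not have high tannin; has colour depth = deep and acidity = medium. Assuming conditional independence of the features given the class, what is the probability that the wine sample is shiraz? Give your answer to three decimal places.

merlot: 0.55 × 0.5 × 0.25 × (1−0.05) = 0.0653125
shiraz: 0.45 × 0.4 × 0.35 × (1−0.5) = 0.0315
P(shiraz | x) = 0.0315 / 0.0968125 ≈ 0.325

0.325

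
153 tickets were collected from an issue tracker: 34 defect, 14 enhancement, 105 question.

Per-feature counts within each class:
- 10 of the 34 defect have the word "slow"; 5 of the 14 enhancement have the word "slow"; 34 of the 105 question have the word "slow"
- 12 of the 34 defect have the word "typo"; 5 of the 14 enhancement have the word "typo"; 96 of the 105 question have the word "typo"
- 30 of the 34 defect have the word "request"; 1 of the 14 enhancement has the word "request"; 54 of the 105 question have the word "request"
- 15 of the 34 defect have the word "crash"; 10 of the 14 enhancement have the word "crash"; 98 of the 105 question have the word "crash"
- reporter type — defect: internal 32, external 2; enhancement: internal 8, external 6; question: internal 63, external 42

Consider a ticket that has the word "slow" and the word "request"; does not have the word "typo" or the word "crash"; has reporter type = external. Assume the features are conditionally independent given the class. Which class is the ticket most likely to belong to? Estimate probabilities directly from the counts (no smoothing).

defect

defect: (34/153) × (10/34) × (22/34) × (30/34) × (19/34) × (2/34) ≈ 0.00122665
enhancement: (14/153) × (5/14) × (9/14) × (1/14) × (4/14) × (6/14) ≈ 0.000183747
question: (105/153) × (34/105) × (9/105) × (54/105) × (7/105) × (42/105) ≈ 0.000261224
Highest score → defect.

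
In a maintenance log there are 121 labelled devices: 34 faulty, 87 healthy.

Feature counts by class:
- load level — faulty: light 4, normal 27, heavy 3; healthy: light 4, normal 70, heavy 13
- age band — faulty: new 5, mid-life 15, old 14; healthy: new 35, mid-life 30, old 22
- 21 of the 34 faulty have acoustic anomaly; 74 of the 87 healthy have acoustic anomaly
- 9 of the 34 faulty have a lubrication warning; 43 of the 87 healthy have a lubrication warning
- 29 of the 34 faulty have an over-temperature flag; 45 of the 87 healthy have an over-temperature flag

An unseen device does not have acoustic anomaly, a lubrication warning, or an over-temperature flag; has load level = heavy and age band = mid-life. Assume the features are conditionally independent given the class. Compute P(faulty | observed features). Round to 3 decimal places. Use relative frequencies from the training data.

0.251

faulty: (34/121) × (3/34) × (15/34) × (13/34) × (25/34) × (5/34) ≈ 0.000452236
healthy: (87/121) × (13/87) × (30/87) × (13/87) × (44/87) × (42/87) ≈ 0.0013516
P(faulty | x) = 0.000452236 / 0.001803836 ≈ 0.251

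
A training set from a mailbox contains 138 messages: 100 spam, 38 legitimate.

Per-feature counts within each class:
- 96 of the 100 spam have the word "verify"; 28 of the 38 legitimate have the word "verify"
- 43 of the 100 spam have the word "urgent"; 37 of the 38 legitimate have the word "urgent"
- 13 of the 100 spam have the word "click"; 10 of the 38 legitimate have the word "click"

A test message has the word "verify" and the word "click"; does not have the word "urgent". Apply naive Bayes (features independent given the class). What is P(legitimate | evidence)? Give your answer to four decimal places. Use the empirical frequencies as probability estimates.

0.0265

spam: (100/138) × (96/100) × (57/100) × (13/100) ≈ 0.0515478
legitimate: (38/138) × (28/38) × (1/38) × (10/38) ≈ 0.00140511
P(legitimate | x) = 0.00140511 / 0.05295291 ≈ 0.0265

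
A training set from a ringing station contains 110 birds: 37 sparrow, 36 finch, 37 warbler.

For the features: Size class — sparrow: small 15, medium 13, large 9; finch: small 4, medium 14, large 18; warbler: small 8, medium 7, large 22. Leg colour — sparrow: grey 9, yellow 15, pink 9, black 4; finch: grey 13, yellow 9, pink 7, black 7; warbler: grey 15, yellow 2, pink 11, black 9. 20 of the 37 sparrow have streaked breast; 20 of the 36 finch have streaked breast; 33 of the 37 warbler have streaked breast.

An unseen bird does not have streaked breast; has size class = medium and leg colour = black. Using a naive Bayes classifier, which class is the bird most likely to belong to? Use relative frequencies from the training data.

finch

sparrow: (37/110) × (13/37) × (4/37) × (17/37) ≈ 0.00587024
finch: (36/110) × (14/36) × (7/36) × (16/36) ≈ 0.0109989
warbler: (37/110) × (7/37) × (9/37) × (4/37) ≈ 0.00167342
Highest score → finch.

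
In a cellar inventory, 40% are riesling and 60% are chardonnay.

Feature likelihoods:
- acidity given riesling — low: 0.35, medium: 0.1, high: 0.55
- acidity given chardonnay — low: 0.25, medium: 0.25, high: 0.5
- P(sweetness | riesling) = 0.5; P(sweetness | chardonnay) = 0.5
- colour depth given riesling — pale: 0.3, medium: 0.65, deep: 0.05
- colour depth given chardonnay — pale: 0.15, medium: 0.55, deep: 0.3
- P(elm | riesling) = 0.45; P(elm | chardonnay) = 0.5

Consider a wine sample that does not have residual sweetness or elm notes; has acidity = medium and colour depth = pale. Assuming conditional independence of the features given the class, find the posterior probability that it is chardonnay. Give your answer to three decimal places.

0.630

riesling: 0.4 × 0.1 × (1−0.5) × 0.3 × (1−0.45) = 0.0033
chardonnay: 0.6 × 0.25 × (1−0.5) × 0.15 × (1−0.5) = 0.005625
P(chardonnay | x) = 0.005625 / 0.008925 ≈ 0.630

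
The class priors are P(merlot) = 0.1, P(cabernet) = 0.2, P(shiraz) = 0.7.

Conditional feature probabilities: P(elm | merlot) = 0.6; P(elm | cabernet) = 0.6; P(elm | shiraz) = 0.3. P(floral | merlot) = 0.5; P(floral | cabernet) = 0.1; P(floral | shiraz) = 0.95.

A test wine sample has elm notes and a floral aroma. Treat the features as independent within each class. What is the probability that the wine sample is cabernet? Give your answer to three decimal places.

0.050

merlot: 0.1 × 0.6 × 0.5 = 0.03
cabernet: 0.2 × 0.6 × 0.1 = 0.012
shiraz: 0.7 × 0.3 × 0.95 = 0.1995
P(cabernet | x) = 0.012 / 0.2415 ≈ 0.050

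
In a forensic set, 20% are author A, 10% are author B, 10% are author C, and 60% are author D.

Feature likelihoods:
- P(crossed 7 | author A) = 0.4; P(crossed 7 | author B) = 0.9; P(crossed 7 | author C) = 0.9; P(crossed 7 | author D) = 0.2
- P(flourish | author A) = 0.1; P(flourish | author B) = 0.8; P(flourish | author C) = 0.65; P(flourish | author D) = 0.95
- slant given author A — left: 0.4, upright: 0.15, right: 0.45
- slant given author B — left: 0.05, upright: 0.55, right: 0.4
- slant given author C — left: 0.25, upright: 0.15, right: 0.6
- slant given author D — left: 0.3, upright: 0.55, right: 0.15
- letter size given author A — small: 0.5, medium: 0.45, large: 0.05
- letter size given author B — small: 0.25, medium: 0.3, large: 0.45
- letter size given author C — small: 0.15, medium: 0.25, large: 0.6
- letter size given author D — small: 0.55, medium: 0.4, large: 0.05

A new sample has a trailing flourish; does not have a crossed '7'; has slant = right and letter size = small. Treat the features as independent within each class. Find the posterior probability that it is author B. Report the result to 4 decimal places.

author A: 0.2 × (1−0.4) × 0.1 × 0.45 × 0.5 = 0.0027
author B: 0.1 × (1−0.9) × 0.8 × 0.4 × 0.25 = 0.0008
author C: 0.1 × (1−0.9) × 0.65 × 0.6 × 0.15 = 0.000585
author D: 0.6 × (1−0.2) × 0.95 × 0.15 × 0.55 = 0.03762
P(author B | x) = 0.0008 / 0.041705 ≈ 0.0192

0.0192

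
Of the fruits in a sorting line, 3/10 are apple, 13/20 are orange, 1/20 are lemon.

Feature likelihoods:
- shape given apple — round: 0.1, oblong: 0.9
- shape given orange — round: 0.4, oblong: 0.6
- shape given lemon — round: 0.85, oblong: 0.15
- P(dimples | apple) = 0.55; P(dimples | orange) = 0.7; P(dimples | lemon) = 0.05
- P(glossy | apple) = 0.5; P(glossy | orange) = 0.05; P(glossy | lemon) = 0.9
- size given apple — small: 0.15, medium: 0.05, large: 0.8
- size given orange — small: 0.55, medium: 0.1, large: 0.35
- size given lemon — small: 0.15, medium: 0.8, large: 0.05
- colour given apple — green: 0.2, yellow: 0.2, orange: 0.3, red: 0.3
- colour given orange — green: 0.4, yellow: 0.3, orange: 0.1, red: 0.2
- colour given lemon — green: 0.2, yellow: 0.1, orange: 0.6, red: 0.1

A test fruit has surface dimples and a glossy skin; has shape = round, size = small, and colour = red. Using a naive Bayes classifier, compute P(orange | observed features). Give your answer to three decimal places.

0.715

apple: 0.3 × 0.1 × 0.55 × 0.5 × 0.15 × 0.3 = 0.00037125
orange: 0.65 × 0.4 × 0.7 × 0.05 × 0.55 × 0.2 = 0.001001
lemon: 0.05 × 0.85 × 0.05 × 0.9 × 0.15 × 0.1 = 0.0000286875
P(orange | x) = 0.001001 / 0.0014009375 ≈ 0.715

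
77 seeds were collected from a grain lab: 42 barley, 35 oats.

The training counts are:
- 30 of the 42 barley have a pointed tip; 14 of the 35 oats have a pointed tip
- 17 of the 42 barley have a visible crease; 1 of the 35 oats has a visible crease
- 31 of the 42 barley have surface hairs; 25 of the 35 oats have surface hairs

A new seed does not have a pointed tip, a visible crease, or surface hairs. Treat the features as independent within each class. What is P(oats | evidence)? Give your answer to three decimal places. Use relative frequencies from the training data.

barley: (42/77) × (12/42) × (25/42) × (11/42) ≈ 0.0242954
oats: (35/77) × (21/35) × (34/35) × (10/35) ≈ 0.0756957
P(oats | x) = 0.0756957 / 0.0999911 ≈ 0.757

0.757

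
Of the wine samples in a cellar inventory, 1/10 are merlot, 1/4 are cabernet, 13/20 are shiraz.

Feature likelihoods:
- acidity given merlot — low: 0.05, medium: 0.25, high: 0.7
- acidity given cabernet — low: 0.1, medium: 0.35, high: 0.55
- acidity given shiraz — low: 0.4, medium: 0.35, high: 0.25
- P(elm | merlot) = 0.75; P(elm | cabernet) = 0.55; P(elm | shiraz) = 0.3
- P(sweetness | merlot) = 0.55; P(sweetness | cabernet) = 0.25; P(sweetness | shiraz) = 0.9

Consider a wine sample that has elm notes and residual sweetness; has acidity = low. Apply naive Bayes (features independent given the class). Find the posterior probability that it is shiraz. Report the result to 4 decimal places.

0.9273

merlot: 0.1 × 0.05 × 0.75 × 0.55 = 0.0020625
cabernet: 0.25 × 0.1 × 0.55 × 0.25 = 0.0034375
shiraz: 0.65 × 0.4 × 0.3 × 0.9 = 0.0702
P(shiraz | x) = 0.0702 / 0.0757 ≈ 0.9273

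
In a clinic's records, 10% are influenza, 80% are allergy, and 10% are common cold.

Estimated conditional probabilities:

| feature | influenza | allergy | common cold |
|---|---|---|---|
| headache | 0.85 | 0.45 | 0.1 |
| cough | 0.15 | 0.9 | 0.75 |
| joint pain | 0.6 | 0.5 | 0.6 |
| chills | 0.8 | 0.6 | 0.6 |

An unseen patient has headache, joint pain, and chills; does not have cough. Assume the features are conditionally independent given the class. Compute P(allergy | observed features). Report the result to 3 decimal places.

influenza: 0.1 × 0.85 × (1−0.15) × 0.6 × 0.8 = 0.03468
allergy: 0.8 × 0.45 × (1−0.9) × 0.5 × 0.6 = 0.0108
common cold: 0.1 × 0.1 × (1−0.75) × 0.6 × 0.6 = 0.0009
P(allergy | x) = 0.0108 / 0.04638 ≈ 0.233

0.233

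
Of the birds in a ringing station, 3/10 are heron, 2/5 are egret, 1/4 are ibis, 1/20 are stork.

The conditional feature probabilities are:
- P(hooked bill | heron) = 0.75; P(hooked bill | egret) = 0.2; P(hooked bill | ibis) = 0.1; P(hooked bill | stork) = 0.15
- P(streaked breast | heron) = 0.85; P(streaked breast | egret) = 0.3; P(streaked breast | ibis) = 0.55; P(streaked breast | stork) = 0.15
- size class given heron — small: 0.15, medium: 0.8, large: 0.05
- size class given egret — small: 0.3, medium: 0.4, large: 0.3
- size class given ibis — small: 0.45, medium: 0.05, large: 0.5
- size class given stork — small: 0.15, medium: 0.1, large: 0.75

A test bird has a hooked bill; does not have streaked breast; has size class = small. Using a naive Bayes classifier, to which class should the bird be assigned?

heron: 0.3 × 0.75 × (1−0.85) × 0.15 = 0.0050625
egret: 0.4 × 0.2 × (1−0.3) × 0.3 = 0.0168
ibis: 0.25 × 0.1 × (1−0.55) × 0.45 = 0.0050625
stork: 0.05 × 0.15 × (1−0.15) × 0.15 = 0.00095625
Highest score → egret.

egret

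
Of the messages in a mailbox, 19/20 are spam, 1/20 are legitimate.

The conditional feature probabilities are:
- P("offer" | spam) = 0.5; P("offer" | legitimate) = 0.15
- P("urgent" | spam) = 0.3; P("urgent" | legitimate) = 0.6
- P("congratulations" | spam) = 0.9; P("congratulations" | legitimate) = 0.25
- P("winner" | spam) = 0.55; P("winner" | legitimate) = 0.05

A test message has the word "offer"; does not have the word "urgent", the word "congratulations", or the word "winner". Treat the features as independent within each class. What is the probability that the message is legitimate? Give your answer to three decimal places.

spam: 0.95 × 0.5 × (1−0.3) × (1−0.9) × (1−0.55) = 0.0149625
legitimate: 0.05 × 0.15 × (1−0.6) × (1−0.25) × (1−0.05) = 0.0021375
P(legitimate | x) = 0.0021375 / 0.0171 ≈ 0.125

0.125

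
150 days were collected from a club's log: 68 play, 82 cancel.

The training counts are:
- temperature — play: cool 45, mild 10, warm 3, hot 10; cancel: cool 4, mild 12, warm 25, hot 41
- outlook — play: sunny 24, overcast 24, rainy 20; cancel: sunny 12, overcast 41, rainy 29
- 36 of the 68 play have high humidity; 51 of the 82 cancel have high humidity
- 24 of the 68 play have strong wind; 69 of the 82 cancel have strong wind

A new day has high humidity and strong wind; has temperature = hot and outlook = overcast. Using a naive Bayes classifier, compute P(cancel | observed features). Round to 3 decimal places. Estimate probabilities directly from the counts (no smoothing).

0.942

play: (68/150) × (10/68) × (24/68) × (36/68) × (24/68) ≈ 0.0043965
cancel: (82/150) × (41/82) × (41/82) × (51/82) × (69/82) ≈ 0.0715244
P(cancel | x) = 0.0715244 / 0.0759209 ≈ 0.942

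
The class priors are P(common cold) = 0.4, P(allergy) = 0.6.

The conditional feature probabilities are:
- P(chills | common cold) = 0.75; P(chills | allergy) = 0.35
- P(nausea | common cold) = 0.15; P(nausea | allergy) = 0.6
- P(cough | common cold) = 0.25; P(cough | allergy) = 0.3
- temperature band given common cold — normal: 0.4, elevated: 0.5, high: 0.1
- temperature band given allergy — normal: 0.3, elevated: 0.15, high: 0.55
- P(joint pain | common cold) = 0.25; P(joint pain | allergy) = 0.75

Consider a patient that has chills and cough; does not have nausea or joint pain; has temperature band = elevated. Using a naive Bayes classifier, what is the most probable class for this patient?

common cold

common cold: 0.4 × 0.75 × (1−0.15) × 0.25 × 0.5 × (1−0.25) = 0.02390625
allergy: 0.6 × 0.35 × (1−0.6) × 0.3 × 0.15 × (1−0.75) = 0.000945
Highest score → common cold.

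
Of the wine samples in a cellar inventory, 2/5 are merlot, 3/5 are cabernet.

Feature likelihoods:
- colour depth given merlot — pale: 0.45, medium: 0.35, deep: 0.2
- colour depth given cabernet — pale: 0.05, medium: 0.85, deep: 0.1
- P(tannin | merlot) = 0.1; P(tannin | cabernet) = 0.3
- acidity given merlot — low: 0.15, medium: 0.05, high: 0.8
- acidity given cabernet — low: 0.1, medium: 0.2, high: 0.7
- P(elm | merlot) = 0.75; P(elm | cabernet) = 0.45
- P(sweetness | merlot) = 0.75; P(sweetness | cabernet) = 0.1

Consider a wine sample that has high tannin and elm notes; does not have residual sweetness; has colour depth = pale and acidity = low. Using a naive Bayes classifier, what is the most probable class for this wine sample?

merlot

merlot: 0.4 × 0.45 × 0.1 × 0.15 × 0.75 × (1−0.75) = 0.00050625
cabernet: 0.6 × 0.05 × 0.3 × 0.1 × 0.45 × (1−0.1) = 0.0003645
Highest score → merlot.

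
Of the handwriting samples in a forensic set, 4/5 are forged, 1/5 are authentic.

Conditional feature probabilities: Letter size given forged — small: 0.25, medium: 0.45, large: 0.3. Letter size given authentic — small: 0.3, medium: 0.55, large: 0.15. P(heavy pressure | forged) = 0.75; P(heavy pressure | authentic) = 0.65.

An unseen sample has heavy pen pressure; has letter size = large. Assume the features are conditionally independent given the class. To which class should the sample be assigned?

forged

forged: 0.8 × 0.3 × 0.75 = 0.18
authentic: 0.2 × 0.15 × 0.65 = 0.0195
Highest score → forged.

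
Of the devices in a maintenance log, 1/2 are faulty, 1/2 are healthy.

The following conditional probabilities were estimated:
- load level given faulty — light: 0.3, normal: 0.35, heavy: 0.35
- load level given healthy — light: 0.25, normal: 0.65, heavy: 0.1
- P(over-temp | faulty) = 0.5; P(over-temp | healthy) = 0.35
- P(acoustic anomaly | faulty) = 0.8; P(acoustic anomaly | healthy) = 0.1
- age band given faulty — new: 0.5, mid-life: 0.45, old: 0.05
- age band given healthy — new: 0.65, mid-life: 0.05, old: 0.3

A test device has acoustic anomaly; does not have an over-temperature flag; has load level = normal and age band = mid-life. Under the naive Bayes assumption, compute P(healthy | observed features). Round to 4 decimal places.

faulty: 0.5 × 0.35 × (1−0.5) × 0.8 × 0.45 = 0.0315
healthy: 0.5 × 0.65 × (1−0.35) × 0.1 × 0.05 = 0.00105625
P(healthy | x) = 0.00105625 / 0.03255625 ≈ 0.0324

0.0324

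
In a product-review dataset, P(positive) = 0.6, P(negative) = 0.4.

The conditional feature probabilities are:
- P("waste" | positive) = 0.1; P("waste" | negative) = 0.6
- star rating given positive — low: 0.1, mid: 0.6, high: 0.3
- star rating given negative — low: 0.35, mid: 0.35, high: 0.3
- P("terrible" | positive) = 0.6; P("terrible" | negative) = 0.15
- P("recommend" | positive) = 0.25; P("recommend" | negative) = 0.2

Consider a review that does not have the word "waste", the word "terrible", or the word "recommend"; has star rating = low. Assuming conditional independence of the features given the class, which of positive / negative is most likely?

positive: 0.6 × (1−0.1) × 0.1 × (1−0.6) × (1−0.25) = 0.0162
negative: 0.4 × (1−0.6) × 0.35 × (1−0.15) × (1−0.2) = 0.03808
Highest score → negative.

negative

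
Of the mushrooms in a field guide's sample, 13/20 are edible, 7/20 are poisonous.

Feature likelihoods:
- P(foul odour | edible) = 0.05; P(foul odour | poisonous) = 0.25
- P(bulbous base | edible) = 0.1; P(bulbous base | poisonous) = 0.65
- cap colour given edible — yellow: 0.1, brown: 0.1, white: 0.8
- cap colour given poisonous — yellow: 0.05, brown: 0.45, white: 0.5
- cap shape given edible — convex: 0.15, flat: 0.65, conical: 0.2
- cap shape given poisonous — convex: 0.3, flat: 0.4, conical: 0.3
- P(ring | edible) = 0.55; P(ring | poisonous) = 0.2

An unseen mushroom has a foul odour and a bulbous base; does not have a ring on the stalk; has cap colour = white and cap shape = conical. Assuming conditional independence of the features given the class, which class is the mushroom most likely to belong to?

edible: 0.65 × 0.05 × 0.1 × 0.8 × 0.2 × (1−0.55) = 0.000234
poisonous: 0.35 × 0.25 × 0.65 × 0.5 × 0.3 × (1−0.2) = 0.006825
Highest score → poisonous.

poisonous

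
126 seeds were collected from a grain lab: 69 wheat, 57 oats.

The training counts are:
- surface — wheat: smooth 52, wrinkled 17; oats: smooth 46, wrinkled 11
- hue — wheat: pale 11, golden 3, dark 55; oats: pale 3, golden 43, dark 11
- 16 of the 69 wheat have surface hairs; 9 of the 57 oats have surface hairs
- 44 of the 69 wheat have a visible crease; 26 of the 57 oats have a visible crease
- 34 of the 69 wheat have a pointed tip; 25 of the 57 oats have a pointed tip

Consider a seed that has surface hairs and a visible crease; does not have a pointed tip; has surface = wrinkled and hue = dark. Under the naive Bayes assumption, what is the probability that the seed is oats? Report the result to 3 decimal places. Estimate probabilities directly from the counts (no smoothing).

wheat: (69/126) × (17/69) × (55/69) × (16/69) × (44/69) × (35/69) ≈ 0.0080665
oats: (57/126) × (11/57) × (11/57) × (9/57) × (26/57) × (32/57) ≈ 0.00068121
P(oats | x) = 0.00068121 / 0.00874771 ≈ 0.078

0.078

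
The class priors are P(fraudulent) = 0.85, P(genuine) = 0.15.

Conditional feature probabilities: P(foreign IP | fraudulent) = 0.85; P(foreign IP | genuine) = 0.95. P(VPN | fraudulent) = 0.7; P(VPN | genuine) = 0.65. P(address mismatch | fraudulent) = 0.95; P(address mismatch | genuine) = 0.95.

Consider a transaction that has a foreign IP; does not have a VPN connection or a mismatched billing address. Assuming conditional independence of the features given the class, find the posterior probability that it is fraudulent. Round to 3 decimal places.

0.813

fraudulent: 0.85 × 0.85 × (1−0.7) × (1−0.95) = 0.0108375
genuine: 0.15 × 0.95 × (1−0.65) × (1−0.95) = 0.00249375
P(fraudulent | x) = 0.0108375 / 0.01333125 ≈ 0.813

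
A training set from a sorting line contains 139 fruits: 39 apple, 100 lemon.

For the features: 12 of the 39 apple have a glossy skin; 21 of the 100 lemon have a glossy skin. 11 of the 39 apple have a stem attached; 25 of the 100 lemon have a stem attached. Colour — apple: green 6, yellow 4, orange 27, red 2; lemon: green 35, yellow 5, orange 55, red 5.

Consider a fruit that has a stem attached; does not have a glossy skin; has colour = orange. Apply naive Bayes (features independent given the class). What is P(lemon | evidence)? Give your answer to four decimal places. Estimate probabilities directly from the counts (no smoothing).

0.6732

apple: (39/139) × (27/39) × (11/39) × (27/39) ≈ 0.0379294
lemon: (100/139) × (79/100) × (25/100) × (55/100) ≈ 0.0781475
P(lemon | x) = 0.0781475 / 0.1160769 ≈ 0.6732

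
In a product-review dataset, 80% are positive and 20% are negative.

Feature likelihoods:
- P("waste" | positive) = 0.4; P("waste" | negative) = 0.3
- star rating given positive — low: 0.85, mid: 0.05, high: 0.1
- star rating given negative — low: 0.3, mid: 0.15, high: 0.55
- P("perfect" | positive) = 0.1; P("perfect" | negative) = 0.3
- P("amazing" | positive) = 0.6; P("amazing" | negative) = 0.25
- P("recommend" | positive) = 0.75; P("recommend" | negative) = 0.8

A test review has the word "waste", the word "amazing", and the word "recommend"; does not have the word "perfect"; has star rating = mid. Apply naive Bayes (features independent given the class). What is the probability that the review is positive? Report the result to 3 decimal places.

positive: 0.8 × 0.4 × 0.05 × (1−0.1) × 0.6 × 0.75 = 0.00648
negative: 0.2 × 0.3 × 0.15 × (1−0.3) × 0.25 × 0.8 = 0.00126
P(positive | x) = 0.00648 / 0.00774 ≈ 0.837

0.837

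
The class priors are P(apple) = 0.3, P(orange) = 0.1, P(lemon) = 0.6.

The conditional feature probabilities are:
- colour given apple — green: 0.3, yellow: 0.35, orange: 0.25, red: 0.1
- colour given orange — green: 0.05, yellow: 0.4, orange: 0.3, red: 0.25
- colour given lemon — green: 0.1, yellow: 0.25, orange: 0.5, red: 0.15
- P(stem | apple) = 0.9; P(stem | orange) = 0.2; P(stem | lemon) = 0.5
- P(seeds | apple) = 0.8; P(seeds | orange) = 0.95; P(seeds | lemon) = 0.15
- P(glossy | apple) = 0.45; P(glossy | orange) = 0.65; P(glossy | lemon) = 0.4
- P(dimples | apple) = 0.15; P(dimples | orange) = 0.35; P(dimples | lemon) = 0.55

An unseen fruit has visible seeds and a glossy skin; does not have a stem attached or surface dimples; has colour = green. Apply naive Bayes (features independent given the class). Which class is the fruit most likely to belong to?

apple: 0.3 × 0.3 × (1−0.9) × 0.8 × 0.45 × (1−0.15) = 0.002754
orange: 0.1 × 0.05 × (1−0.2) × 0.95 × 0.65 × (1−0.35) = 0.0016055
lemon: 0.6 × 0.1 × (1−0.5) × 0.15 × 0.4 × (1−0.55) = 0.00081
Highest score → apple.

apple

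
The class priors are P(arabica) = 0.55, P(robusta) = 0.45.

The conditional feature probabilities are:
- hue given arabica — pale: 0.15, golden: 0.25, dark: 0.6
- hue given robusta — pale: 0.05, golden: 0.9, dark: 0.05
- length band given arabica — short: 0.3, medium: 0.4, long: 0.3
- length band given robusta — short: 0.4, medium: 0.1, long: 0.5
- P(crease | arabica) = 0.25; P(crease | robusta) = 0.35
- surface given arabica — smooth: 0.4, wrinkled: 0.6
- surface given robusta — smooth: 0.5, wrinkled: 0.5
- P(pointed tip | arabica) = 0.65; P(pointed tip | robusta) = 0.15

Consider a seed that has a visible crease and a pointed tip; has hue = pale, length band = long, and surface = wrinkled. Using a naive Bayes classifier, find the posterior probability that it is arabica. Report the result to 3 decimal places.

0.891

arabica: 0.55 × 0.15 × 0.3 × 0.25 × 0.6 × 0.65 = 0.002413125
robusta: 0.45 × 0.05 × 0.5 × 0.35 × 0.5 × 0.15 = 0.0002953125
P(arabica | x) = 0.002413125 / 0.0027084375 ≈ 0.891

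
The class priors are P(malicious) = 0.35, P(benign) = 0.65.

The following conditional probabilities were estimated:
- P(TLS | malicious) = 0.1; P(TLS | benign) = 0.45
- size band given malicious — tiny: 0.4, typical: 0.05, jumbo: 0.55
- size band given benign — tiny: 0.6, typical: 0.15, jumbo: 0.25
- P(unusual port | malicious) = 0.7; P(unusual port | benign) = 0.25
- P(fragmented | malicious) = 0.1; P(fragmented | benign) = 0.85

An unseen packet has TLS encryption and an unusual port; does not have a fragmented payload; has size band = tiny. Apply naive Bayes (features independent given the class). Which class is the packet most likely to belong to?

malicious: 0.35 × 0.1 × 0.4 × 0.7 × (1−0.1) = 0.00882
benign: 0.65 × 0.45 × 0.6 × 0.25 × (1−0.85) = 0.00658125
Highest score → malicious.

malicious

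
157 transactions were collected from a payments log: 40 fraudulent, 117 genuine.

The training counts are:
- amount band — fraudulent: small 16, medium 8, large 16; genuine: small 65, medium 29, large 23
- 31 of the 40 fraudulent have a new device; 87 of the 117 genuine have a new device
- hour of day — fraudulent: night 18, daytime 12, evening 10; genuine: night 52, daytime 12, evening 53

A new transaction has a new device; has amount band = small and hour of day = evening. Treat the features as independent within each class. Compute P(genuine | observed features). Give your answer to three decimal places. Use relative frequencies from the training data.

fraudulent: (40/157) × (16/40) × (31/40) × (10/40) ≈ 0.0197452
genuine: (117/157) × (65/117) × (87/117) × (53/117) ≈ 0.139456
P(genuine | x) = 0.139456 / 0.1592012 ≈ 0.876

0.876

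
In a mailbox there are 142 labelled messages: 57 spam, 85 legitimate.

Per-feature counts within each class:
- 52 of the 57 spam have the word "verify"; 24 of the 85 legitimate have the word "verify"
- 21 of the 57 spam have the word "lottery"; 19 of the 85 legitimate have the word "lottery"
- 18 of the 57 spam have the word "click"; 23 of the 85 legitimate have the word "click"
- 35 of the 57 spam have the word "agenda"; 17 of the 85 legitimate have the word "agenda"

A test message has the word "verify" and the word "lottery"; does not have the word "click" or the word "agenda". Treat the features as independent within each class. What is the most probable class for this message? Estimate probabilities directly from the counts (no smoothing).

spam: (57/142) × (52/57) × (21/57) × (39/57) × (22/57) ≈ 0.0356285
legitimate: (85/142) × (24/85) × (19/85) × (62/85) × (68/85) ≈ 0.0220455
Highest score → spam.

spam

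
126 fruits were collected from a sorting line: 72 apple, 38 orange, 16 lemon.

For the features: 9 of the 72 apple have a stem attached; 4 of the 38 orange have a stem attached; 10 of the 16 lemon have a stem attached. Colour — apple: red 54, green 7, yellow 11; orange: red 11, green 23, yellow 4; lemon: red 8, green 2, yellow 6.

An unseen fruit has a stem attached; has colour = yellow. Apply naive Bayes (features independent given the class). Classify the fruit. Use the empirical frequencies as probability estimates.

apple: (72/126) × (9/72) × (11/72) ≈ 0.0109127
orange: (38/126) × (4/38) × (4/38) ≈ 0.00334169
lemon: (16/126) × (10/16) × (6/16) ≈ 0.0297619
Highest score → lemon.

lemon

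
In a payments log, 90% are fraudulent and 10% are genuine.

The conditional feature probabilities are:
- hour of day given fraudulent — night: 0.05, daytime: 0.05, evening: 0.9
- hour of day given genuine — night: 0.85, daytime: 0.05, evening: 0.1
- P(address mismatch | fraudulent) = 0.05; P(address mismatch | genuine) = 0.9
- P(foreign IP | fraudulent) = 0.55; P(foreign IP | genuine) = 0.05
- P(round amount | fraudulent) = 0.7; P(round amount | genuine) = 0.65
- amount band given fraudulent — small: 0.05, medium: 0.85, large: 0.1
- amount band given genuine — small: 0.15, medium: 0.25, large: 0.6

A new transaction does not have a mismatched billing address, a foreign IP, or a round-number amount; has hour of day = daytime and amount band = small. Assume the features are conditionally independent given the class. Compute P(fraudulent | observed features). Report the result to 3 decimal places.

0.920

fraudulent: 0.9 × 0.05 × (1−0.05) × (1−0.55) × (1−0.7) × 0.05 = 0.0002885625
genuine: 0.1 × 0.05 × (1−0.9) × (1−0.05) × (1−0.65) × 0.15 = 0.0000249375
P(fraudulent | x) = 0.0002885625 / 0.0003135 ≈ 0.920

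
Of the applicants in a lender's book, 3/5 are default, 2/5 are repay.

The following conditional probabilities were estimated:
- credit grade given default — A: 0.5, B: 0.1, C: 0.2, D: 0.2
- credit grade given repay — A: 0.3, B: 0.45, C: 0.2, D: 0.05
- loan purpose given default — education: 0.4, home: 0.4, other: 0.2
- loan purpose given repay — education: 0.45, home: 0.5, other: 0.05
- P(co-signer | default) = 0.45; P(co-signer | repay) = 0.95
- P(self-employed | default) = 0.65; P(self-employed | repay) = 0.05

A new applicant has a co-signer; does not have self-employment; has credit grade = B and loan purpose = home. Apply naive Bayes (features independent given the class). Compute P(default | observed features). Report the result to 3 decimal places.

default: 0.6 × 0.1 × 0.4 × 0.45 × (1−0.65) = 0.00378
repay: 0.4 × 0.45 × 0.5 × 0.95 × (1−0.05) = 0.081225
P(default | x) = 0.00378 / 0.085005 ≈ 0.044

0.044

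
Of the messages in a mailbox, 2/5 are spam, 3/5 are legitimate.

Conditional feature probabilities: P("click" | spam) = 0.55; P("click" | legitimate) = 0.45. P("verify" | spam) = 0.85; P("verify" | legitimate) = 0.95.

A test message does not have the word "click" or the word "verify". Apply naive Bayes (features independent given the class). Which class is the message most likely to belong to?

spam

spam: 0.4 × (1−0.55) × (1−0.85) = 0.027
legitimate: 0.6 × (1−0.45) × (1−0.95) = 0.0165
Highest score → spam.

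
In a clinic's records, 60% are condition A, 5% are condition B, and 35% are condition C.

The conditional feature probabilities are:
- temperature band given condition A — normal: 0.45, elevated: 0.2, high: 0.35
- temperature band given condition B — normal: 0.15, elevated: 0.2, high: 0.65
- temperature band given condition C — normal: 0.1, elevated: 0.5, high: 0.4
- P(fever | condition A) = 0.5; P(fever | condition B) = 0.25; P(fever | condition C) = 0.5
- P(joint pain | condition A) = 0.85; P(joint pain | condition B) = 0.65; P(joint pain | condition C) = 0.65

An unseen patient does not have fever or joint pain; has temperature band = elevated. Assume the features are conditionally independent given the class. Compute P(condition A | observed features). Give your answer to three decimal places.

0.213

condition A: 0.6 × 0.2 × (1−0.5) × (1−0.85) = 0.009
condition B: 0.05 × 0.2 × (1−0.25) × (1−0.65) = 0.002625
condition C: 0.35 × 0.5 × (1−0.5) × (1−0.65) = 0.030625
P(condition A | x) = 0.009 / 0.04225 ≈ 0.213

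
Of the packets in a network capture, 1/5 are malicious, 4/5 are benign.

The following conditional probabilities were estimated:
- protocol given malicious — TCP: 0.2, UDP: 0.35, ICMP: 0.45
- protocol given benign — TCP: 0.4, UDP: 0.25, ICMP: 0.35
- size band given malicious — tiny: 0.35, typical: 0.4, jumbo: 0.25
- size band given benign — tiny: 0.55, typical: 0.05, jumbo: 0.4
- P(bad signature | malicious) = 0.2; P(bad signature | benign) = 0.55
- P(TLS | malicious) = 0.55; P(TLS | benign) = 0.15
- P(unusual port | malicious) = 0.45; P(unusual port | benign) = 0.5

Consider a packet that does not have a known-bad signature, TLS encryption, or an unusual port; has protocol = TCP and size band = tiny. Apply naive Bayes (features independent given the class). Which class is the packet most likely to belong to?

malicious: 0.2 × 0.2 × 0.35 × (1−0.2) × (1−0.55) × (1−0.45) = 0.002772
benign: 0.8 × 0.4 × 0.55 × (1−0.55) × (1−0.15) × (1−0.5) = 0.03366
Highest score → benign.

benign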